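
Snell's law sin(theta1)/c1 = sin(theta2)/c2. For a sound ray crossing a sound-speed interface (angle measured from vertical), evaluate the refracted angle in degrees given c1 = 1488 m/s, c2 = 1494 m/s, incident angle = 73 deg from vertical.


73.77 deg


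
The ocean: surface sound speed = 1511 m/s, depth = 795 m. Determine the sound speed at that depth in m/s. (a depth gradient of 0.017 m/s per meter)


c = 1511 + 0.017 * 795 = 1524.515

1524.515 m/s


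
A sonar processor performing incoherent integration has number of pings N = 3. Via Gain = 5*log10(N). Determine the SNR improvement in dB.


Gain = 5*log10(3) = 2.39

2.39 dB


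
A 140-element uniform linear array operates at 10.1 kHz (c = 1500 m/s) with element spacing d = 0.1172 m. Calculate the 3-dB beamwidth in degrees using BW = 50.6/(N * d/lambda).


0.46 deg


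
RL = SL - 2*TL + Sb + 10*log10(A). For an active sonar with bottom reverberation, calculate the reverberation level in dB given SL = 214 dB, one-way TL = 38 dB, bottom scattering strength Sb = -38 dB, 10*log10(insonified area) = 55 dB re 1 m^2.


RL = SL - 2*TL + Sb + 10*log10(A) = 214 - 2*38 + (-38) + 55 = 155

155 dB


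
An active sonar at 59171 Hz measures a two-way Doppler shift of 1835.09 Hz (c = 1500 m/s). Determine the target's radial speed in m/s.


From fd = 2*f*v/c, v = c*fd/(2*f) = 1500 * 1835.09 / (2*59171) = 23.26

23.26 m/s


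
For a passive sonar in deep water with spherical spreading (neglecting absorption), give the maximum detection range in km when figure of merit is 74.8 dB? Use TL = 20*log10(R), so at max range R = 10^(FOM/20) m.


5.5 km


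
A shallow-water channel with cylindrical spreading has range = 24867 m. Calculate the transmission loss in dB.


TL = 10*log10(24867) = 43.96

43.96 dB


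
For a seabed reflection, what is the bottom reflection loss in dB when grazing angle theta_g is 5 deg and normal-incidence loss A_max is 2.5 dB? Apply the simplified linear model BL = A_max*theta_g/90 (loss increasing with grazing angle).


BL = A_max * theta_g / 90 = 2.5 * 5 / 90 = 0.14

0.14 dB


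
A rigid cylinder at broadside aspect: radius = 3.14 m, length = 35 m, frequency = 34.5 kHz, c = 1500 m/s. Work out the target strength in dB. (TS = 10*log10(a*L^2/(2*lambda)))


46.46 dB


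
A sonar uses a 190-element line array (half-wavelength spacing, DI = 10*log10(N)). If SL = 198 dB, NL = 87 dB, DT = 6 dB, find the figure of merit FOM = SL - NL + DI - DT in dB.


Step 1: DI = 10*log10(190) = 22.79 dB
Step 2: FOM = SL - NL + DI - DT = 198 - 87 + 22.79 - 6 = 127.79

127.79 dB


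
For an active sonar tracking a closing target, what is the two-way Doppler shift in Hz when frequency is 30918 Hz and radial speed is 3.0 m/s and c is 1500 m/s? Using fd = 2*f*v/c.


fd = 2*f*v/c = 2 * 30918 * 3.0 / 1500 = 123.67

123.67 Hz


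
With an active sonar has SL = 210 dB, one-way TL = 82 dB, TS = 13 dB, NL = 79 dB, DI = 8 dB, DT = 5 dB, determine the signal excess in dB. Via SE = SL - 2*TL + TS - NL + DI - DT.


SE = SL - 2*TL + TS - NL + DI - DT = 210 - 2*82 + (13) - 79 + 8 - 5 = -17

-17 dB


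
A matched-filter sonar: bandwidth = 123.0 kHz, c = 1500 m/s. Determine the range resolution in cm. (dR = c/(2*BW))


dR = c/(2*BW) = 1500 / (2 * 123.0e3) = 0.0061 m = 0.61 cm

0.61 cm


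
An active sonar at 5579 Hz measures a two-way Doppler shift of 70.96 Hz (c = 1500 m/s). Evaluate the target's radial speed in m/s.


From fd = 2*f*v/c, v = c*fd/(2*f) = 1500 * 70.96 / (2*5579) = 9.54

9.54 m/s


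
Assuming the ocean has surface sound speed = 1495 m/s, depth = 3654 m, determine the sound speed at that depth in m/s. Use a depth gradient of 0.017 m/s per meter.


c = 1495 + 0.017 * 3654 = 1557.118

1557.118 m/s


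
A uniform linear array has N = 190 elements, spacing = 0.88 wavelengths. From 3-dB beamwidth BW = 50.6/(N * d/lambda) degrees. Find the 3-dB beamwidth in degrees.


BW = 50.6 / (190 * 0.88) = 50.6 / 167.2 = 0.3

0.3 deg


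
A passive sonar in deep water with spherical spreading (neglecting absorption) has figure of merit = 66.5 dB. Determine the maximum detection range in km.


At max range FOM = TL, so 20*log10(R) = 66.5
R = 10^(66.5/20) = 2113.49 m = 2.11 km

2.11 km


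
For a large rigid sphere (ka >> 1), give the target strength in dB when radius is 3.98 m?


5.98 dB


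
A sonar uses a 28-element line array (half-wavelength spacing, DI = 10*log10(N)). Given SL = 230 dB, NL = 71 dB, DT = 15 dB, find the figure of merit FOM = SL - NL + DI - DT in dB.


Step 1: DI = 10*log10(28) = 14.47 dB
Step 2: FOM = SL - NL + DI - DT = 230 - 71 + 14.47 - 15 = 158.47

158.47 dB


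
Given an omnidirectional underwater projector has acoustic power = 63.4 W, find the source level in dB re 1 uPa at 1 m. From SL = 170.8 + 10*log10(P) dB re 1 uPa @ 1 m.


188.82 dB


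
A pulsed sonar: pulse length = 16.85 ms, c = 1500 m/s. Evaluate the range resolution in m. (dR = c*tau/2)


12.6375 m


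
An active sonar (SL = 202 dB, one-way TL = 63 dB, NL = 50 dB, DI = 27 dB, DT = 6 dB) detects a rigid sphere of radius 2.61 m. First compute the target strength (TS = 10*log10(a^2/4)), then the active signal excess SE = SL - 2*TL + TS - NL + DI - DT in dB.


Step 1: TS = 10*log10(2.61^2/4) = 2.31 dB
Step 2: SE = SL - 2*TL + TS - NL + DI - DT = 202 - 2*63 + (2.31) - 50 + 27 - 6 = 49.31

49.31 dB


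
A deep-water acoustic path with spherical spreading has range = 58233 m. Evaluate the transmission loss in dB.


TL = 20*log10(58233) = 95.3

95.3 dB


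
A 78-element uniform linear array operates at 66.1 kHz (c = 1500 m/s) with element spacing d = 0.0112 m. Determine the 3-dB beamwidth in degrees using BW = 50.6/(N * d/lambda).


1.31 deg


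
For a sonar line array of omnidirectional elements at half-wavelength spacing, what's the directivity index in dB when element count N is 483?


26.84 dB


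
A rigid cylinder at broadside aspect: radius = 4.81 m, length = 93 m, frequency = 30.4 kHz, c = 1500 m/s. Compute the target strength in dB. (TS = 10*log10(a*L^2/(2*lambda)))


56.25 dB


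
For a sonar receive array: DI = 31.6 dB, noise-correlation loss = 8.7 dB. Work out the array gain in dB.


AG = DI - L_corr = 31.6 - 8.7 = 22.9

22.9 dB


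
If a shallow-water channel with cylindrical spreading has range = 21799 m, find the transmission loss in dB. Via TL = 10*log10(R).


TL = 10*log10(21799) = 43.38

43.38 dB


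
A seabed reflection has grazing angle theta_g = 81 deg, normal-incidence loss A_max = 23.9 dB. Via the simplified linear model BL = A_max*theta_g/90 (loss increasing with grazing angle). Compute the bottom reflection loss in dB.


BL = A_max * theta_g / 90 = 23.9 * 81 / 90 = 21.51

21.51 dB


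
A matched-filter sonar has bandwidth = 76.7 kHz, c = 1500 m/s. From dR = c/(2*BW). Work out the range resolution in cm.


0.98 cm


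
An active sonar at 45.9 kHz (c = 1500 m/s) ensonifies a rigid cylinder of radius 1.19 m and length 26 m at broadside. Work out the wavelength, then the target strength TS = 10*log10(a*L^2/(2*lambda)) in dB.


Step 1: lambda = c/f = 1500/45900 = 0.03268 m
Step 2: TS = 10*log10(a*L^2/(2*lambda)) = 10*log10(1.19*26^2/(2*0.03268)) = 40.9

40.9 dB


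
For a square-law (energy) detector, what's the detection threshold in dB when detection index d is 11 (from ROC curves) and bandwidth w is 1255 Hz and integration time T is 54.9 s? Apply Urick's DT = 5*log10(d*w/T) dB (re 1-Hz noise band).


12.0 dB


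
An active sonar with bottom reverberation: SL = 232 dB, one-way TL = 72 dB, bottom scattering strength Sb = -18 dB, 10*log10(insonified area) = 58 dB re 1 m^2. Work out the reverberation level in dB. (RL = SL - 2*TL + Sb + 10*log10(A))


RL = SL - 2*TL + Sb + 10*log10(A) = 232 - 2*72 + (-18) + 58 = 128

128 dB


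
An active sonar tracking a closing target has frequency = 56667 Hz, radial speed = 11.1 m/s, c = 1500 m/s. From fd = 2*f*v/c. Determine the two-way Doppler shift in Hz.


fd = 2*f*v/c = 2 * 56667 * 11.1 / 1500 = 838.67

838.67 Hz


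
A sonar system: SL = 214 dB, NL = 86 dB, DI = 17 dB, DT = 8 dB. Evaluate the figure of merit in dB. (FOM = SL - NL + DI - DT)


FOM = SL - NL + DI - DT = 214 - 86 + 17 - 8 = 137

137 dB


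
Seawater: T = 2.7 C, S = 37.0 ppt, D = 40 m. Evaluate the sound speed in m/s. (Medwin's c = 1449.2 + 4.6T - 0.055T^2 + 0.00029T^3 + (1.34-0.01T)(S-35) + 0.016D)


c = 1449.2 + 4.6*2.7 - 0.055*2.7^2 + 0.00029*2.7^3 + (1.34 - 0.01*2.7)*(37.0 - 35) + 0.016*40 = 1464.49

1464.49 m/s


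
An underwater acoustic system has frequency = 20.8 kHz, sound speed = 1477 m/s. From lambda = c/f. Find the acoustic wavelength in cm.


7.1 cm


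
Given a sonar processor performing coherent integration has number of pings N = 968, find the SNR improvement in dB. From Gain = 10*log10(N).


Gain = 10*log10(968) = 29.86

29.86 dB


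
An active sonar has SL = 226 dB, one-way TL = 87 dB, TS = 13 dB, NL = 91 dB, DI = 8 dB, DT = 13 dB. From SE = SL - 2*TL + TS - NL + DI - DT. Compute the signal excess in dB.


-31 dB


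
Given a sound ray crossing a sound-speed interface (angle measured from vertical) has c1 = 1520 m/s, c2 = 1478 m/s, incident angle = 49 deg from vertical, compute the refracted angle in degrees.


sin(theta2) = (c2/c1)*sin(theta1) = (1478/1520)*sin(49 deg) = 0.73386
theta2 = arcsin(0.73386) = 47.21

47.21 deg


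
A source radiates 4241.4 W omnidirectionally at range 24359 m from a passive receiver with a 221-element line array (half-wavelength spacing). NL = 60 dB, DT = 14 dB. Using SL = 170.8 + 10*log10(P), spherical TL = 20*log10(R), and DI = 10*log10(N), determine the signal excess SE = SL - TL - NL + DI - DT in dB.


68.79 dB


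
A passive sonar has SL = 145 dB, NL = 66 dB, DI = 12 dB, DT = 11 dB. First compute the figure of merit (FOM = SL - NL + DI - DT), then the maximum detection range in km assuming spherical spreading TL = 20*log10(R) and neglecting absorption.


Step 1: FOM = SL - NL + DI - DT = 145 - 66 + 12 - 11 = 80 dB
Step 2: at max range FOM = TL = 20*log10(R), so R = 10^(80/20) = 10000.0 m = 10.0 km

10.0 km


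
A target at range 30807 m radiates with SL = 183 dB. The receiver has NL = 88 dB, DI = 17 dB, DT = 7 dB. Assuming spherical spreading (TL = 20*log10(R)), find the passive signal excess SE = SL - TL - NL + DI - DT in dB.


Step 1: TL = 20*log10(30807) = 89.77 dB
Step 2: SE = 183 - 89.77 - 88 + 17 - 7 = 15.23

15.23 dB


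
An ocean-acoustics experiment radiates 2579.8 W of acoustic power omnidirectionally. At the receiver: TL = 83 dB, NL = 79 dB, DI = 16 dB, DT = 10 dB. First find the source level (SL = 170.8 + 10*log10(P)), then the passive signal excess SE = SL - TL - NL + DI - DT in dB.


Step 1: SL = 170.8 + 10*log10(2579.8) = 204.92 dB
Step 2: SE = SL - TL - NL + DI - DT = 204.92 - 83 - 79 + 16 - 10 = 48.92

48.92 dB


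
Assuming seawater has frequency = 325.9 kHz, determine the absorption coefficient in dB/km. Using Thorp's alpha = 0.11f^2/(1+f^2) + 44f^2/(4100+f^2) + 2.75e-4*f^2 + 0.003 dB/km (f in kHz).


71.686 dB/km


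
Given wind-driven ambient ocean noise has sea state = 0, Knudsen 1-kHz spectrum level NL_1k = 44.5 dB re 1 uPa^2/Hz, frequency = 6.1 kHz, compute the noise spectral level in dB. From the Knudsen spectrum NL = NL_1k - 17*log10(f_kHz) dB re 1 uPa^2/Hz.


NL = NL_1k - 17*log10(f_kHz) = 44.5 - 17*log10(6.1) = 44.5 - (13.35) = 31.15

31.15 dB


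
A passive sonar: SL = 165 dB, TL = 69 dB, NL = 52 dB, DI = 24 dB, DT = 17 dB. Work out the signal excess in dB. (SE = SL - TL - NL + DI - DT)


51 dB


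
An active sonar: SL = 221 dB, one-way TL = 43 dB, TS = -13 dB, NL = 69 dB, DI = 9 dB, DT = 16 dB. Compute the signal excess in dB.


SE = SL - 2*TL + TS - NL + DI - DT = 221 - 2*43 + (-13) - 69 + 9 - 16 = 46

46 dB


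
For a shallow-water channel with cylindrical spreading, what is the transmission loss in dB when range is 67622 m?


48.3 dB


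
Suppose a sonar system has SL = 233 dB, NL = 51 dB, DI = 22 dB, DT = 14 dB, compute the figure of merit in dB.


FOM = SL - NL + DI - DT = 233 - 51 + 22 - 14 = 190

190 dB


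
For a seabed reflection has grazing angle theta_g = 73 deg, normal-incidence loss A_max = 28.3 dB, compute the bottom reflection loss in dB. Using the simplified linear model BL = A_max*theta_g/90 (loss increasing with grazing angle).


22.95 dB


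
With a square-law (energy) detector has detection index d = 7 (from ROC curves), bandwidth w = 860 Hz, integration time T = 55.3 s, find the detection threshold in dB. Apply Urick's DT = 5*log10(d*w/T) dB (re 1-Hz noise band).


10.18 dB


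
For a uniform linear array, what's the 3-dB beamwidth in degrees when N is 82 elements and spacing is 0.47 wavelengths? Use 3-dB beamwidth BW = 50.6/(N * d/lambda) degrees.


BW = 50.6 / (82 * 0.47) = 50.6 / 38.54 = 1.31

1.31 deg


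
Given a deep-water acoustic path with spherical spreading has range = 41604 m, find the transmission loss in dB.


92.38 dB


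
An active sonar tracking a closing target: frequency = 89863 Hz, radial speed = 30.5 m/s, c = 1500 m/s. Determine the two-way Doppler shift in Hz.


fd = 2*f*v/c = 2 * 89863 * 30.5 / 1500 = 3654.43

3654.43 Hz


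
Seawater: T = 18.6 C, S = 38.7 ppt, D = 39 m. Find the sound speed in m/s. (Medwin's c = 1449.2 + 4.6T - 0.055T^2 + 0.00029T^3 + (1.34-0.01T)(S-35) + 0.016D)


c = 1449.2 + 4.6*18.6 - 0.055*18.6^2 + 0.00029*18.6^3 + (1.34 - 0.01*18.6)*(38.7 - 35) + 0.016*39 = 1522.49

1522.49 m/s


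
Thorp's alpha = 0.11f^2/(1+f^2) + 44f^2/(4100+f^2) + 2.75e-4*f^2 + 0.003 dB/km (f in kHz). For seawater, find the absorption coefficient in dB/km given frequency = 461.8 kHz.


f^2 = 213259.24
alpha = 0.11*213259.24/(1+213259.24) + 44*213259.24/(4100+213259.24) + 2.75e-4*213259.24 + 0.003 = 101.929

101.929 dB/km


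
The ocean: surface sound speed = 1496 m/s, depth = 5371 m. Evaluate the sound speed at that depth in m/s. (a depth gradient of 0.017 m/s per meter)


c = 1496 + 0.017 * 5371 = 1587.307

1587.307 m/s


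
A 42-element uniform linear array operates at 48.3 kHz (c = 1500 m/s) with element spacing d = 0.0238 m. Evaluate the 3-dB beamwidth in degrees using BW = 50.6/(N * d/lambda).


Step 1: lambda = 1500/48300 = 0.03106 m
Step 2: d/lambda = 0.0238/0.03106 = 0.7663
Step 3: BW = 50.6/(N * d/lambda) = 50.6/(42 * 0.7663) = 1.57

1.57 deg


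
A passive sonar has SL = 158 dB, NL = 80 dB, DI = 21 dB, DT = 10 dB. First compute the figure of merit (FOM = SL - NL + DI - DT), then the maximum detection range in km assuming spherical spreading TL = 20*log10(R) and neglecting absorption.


Step 1: FOM = SL - NL + DI - DT = 158 - 80 + 21 - 10 = 89 dB
Step 2: at max range FOM = TL = 20*log10(R), so R = 10^(89/20) = 28183.83 m = 28.18 km

28.18 km


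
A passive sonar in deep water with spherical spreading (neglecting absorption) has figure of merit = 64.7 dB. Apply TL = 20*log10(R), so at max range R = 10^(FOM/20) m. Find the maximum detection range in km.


At max range FOM = TL, so 20*log10(R) = 64.7
R = 10^(64.7/20) = 1717.91 m = 1.72 km

1.72 km


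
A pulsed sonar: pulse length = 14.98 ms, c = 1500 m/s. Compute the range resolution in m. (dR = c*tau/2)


11.235 m


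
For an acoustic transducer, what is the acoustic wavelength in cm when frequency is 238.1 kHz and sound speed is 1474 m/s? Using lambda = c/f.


lambda = c/f = 1474 / 238100 = 0.0062 m = 0.62 cm

0.62 cm


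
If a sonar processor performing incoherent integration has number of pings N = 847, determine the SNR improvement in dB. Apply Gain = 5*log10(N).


14.64 dB


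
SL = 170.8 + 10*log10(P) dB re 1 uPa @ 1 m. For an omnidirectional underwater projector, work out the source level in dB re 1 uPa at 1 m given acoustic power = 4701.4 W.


SL = 170.8 + 10*log10(4701.4) = 170.8 + 36.72 = 207.52

207.52 dB


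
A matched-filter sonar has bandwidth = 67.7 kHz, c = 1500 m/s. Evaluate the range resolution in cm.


dR = c/(2*BW) = 1500 / (2 * 67.7e3) = 0.0111 m = 1.11 cm

1.11 cm


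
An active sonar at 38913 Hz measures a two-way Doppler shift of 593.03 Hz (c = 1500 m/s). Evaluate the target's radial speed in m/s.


11.43 m/s


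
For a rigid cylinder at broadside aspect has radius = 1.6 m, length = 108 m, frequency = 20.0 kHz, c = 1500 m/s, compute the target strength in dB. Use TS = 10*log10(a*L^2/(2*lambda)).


50.95 dB


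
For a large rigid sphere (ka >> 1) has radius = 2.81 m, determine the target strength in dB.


2.95 dB


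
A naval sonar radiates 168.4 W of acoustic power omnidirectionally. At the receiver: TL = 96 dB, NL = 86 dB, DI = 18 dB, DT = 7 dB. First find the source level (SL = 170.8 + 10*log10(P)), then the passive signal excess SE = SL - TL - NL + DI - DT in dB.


Step 1: SL = 170.8 + 10*log10(168.4) = 193.06 dB
Step 2: SE = SL - TL - NL + DI - DT = 193.06 - 96 - 86 + 18 - 7 = 22.06

22.06 dB


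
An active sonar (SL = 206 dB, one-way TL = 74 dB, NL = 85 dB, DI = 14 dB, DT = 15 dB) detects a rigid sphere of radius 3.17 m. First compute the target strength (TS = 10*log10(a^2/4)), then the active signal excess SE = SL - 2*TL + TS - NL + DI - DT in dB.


Step 1: TS = 10*log10(3.17^2/4) = 4.0 dB
Step 2: SE = SL - 2*TL + TS - NL + DI - DT = 206 - 2*74 + (4.0) - 85 + 14 - 15 = -24.0

-24.0 dB


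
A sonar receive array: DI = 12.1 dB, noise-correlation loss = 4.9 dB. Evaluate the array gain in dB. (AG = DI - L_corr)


7.2 dB


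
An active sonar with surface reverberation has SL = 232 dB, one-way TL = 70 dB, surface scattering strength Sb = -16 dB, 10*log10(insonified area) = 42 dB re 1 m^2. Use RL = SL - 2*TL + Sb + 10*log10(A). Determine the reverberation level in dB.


RL = SL - 2*TL + Sb + 10*log10(A) = 232 - 2*70 + (-16) + 42 = 118

118 dB


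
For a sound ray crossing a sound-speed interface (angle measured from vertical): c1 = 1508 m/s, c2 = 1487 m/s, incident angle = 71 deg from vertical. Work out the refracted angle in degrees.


sin(theta2) = (c2/c1)*sin(theta1) = (1487/1508)*sin(71 deg) = 0.93235
theta2 = arcsin(0.93235) = 68.8

68.8 deg


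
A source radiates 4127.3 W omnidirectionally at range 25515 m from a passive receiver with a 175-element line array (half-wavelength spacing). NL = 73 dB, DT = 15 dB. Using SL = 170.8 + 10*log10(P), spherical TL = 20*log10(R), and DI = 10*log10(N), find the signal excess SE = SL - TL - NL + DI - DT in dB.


53.25 dB


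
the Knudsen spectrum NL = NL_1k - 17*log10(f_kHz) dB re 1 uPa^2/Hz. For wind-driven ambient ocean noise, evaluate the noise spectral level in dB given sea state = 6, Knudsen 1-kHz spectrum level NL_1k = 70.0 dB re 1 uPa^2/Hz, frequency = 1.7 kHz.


66.08 dB


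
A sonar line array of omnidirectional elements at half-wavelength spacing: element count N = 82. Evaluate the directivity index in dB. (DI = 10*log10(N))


DI = 10*log10(82) = 19.14

19.14 dB


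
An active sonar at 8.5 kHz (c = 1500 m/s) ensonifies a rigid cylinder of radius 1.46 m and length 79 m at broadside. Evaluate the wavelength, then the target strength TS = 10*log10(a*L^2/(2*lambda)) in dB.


Step 1: lambda = c/f = 1500/8500 = 0.17647 m
Step 2: TS = 10*log10(a*L^2/(2*lambda)) = 10*log10(1.46*79^2/(2*0.17647)) = 44.12

44.12 dB


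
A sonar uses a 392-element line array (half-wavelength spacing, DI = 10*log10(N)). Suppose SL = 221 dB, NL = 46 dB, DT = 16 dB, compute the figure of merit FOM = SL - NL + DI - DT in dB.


Step 1: DI = 10*log10(392) = 25.93 dB
Step 2: FOM = SL - NL + DI - DT = 221 - 46 + 25.93 - 16 = 184.93

184.93 dB


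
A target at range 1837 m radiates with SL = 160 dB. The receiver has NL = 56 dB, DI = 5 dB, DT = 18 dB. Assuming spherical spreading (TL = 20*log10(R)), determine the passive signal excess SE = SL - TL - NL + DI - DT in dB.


25.72 dB


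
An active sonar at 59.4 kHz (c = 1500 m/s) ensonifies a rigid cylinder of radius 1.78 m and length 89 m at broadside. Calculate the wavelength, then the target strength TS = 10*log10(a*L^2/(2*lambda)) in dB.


Step 1: lambda = c/f = 1500/59400 = 0.02525 m
Step 2: TS = 10*log10(a*L^2/(2*lambda)) = 10*log10(1.78*89^2/(2*0.02525)) = 54.46

54.46 dB


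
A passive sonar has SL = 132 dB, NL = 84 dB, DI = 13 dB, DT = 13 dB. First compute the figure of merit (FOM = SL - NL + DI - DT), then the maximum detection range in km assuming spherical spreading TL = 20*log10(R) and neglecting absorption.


Step 1: FOM = SL - NL + DI - DT = 132 - 84 + 13 - 13 = 48 dB
Step 2: at max range FOM = TL = 20*log10(R), so R = 10^(48/20) = 251.19 m = 0.25 km

0.25 km


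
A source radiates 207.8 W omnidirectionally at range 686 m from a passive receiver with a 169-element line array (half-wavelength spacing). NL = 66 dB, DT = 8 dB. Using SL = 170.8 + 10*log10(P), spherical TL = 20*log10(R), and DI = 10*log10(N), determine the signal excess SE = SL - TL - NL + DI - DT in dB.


85.53 dB


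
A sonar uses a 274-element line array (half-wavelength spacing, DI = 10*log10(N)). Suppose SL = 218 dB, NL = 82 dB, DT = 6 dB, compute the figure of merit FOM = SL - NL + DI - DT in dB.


154.38 dB


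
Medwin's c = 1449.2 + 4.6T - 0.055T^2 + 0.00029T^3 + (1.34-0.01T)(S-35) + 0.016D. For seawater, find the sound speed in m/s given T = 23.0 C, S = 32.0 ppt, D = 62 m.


1527.1 m/s


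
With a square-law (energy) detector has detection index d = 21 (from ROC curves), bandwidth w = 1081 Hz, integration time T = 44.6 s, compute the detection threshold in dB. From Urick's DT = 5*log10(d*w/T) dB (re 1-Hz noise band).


DT = 5*log10(d*w/T) = 5*log10(21 * 1081 / 44.6) = 5*log10(508.99) = 13.53

13.53 dB


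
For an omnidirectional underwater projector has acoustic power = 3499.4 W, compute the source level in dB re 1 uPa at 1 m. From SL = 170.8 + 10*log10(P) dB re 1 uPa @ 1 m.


SL = 170.8 + 10*log10(3499.4) = 170.8 + 35.44 = 206.24

206.24 dB


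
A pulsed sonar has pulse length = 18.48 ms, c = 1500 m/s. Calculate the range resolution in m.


dR = c*tau/2 = 1500 * 18.48e-3 / 2 = 13.86

13.86 m


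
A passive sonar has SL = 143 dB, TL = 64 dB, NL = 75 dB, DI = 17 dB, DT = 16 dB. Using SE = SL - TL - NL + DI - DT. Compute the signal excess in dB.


SE = SL - TL - NL + DI - DT = 143 - 64 - 75 + 17 - 16 = 5

5 dB


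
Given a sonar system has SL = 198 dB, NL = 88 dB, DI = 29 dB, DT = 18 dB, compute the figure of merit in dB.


FOM = SL - NL + DI - DT = 198 - 88 + 29 - 18 = 121

121 dB


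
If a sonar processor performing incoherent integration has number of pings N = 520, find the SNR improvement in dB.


Gain = 5*log10(520) = 13.58

13.58 dB


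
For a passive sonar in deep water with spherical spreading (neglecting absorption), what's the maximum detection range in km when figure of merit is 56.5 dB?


0.67 km


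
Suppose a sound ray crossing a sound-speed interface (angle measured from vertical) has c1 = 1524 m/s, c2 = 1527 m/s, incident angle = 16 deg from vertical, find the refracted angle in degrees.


sin(theta2) = (c2/c1)*sin(theta1) = (1527/1524)*sin(16 deg) = 0.27618
theta2 = arcsin(0.27618) = 16.03

16.03 deg


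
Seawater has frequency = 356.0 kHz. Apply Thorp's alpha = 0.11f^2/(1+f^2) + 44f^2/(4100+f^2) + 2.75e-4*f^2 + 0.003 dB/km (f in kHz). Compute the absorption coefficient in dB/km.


77.587 dB/km


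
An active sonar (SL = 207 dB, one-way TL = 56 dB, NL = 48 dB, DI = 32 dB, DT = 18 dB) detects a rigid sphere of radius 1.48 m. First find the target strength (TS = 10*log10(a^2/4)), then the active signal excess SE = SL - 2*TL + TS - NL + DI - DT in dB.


Step 1: TS = 10*log10(1.48^2/4) = -2.62 dB
Step 2: SE = SL - 2*TL + TS - NL + DI - DT = 207 - 2*56 + (-2.62) - 48 + 32 - 18 = 58.38

58.38 dB


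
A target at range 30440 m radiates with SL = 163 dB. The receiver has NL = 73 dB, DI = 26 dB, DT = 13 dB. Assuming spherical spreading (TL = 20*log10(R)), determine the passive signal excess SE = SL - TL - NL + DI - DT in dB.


Step 1: TL = 20*log10(30440) = 89.67 dB
Step 2: SE = 163 - 89.67 - 73 + 26 - 13 = 13.33

13.33 dB


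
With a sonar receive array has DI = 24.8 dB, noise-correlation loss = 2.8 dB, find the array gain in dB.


AG = DI - L_corr = 24.8 - 2.8 = 22.0

22.0 dB


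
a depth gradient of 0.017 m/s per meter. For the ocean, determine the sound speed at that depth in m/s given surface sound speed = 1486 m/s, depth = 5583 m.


c = 1486 + 0.017 * 5583 = 1580.911

1580.911 m/s


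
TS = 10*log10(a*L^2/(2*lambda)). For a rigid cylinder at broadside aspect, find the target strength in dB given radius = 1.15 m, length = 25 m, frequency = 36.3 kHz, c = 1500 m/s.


lambda = 1500/36300 = 0.04132 m
TS = 10*log10(1.15*25^2/(2*0.04132)) = 39.39

39.39 dB


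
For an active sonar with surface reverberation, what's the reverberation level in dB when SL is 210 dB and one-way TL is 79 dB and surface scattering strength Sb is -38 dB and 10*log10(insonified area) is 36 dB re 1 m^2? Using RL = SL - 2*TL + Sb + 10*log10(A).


RL = SL - 2*TL + Sb + 10*log10(A) = 210 - 2*79 + (-38) + 36 = 50

50 dB


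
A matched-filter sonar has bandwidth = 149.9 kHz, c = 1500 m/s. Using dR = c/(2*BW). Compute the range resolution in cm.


0.5 cm


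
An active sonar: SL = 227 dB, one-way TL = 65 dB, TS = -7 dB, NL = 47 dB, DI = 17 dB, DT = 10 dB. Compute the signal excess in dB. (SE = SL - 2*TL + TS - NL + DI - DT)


50 dB


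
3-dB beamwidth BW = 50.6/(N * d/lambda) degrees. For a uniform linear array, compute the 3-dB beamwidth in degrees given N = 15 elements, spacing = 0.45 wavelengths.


7.5 deg


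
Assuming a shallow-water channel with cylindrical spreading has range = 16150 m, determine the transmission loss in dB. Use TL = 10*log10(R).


TL = 10*log10(16150) = 42.08

42.08 dB


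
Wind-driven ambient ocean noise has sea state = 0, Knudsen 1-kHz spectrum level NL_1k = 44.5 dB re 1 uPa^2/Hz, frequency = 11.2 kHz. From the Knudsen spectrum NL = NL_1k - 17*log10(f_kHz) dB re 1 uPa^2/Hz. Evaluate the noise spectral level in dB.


NL = NL_1k - 17*log10(f_kHz) = 44.5 - 17*log10(11.2) = 44.5 - (17.84) = 26.66

26.66 dB


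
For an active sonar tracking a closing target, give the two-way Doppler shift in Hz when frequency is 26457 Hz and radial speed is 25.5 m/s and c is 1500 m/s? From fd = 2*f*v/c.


fd = 2*f*v/c = 2 * 26457 * 25.5 / 1500 = 899.54

899.54 Hz


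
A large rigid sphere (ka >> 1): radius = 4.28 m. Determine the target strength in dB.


6.61 dB


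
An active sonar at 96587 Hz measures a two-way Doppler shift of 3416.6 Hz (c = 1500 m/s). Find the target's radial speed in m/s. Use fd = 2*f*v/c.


From fd = 2*f*v/c, v = c*fd/(2*f) = 1500 * 3416.6 / (2*96587) = 26.53

26.53 m/s


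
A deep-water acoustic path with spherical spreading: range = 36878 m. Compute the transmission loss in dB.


TL = 20*log10(36878) = 91.34

91.34 dB


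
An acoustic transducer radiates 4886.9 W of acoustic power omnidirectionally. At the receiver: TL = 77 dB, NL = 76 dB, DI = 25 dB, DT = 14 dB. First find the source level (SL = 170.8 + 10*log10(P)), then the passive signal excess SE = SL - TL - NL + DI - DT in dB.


Step 1: SL = 170.8 + 10*log10(4886.9) = 207.69 dB
Step 2: SE = SL - TL - NL + DI - DT = 207.69 - 77 - 76 + 25 - 14 = 65.69

65.69 dB


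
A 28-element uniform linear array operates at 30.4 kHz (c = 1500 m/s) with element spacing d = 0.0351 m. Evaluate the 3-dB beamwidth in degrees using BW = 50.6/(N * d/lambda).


Step 1: lambda = 1500/30400 = 0.04934 m
Step 2: d/lambda = 0.0351/0.04934 = 0.7114
Step 3: BW = 50.6/(N * d/lambda) = 50.6/(28 * 0.7114) = 2.54

2.54 deg


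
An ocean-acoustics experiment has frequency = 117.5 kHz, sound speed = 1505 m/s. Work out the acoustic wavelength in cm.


lambda = c/f = 1505 / 117500 = 0.0128 m = 1.28 cm

1.28 cm


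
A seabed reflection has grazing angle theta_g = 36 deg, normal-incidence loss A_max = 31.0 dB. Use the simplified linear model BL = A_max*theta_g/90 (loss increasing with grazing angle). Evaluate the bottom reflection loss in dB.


BL = A_max * theta_g / 90 = 31.0 * 36 / 90 = 12.4

12.4 dB


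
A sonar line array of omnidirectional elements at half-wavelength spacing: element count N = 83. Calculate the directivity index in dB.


DI = 10*log10(83) = 19.19

19.19 dB


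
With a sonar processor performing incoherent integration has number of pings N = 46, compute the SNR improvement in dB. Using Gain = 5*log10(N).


Gain = 5*log10(46) = 8.31

8.31 dB


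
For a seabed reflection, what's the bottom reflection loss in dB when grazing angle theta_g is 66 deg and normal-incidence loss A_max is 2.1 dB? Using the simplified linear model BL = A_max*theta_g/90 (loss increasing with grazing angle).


BL = A_max * theta_g / 90 = 2.1 * 66 / 90 = 1.54

1.54 dB


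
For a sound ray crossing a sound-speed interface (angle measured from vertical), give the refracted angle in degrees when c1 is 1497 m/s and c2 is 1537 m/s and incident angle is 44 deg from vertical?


45.5 deg


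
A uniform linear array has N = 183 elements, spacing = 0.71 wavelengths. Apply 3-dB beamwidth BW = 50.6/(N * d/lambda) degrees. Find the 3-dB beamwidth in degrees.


BW = 50.6 / (183 * 0.71) = 50.6 / 129.93 = 0.39

0.39 deg


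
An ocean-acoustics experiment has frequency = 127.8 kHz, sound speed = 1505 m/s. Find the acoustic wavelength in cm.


lambda = c/f = 1505 / 127800 = 0.0118 m = 1.18 cm

1.18 cm


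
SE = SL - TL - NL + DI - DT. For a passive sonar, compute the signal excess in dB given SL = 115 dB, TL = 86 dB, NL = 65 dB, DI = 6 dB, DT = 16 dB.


-46 dB


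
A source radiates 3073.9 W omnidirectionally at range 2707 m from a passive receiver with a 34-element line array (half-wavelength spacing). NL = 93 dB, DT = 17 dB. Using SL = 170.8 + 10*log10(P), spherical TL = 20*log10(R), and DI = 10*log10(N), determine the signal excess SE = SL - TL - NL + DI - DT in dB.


Step 1: SL = 170.8 + 10*log10(3073.9) = 205.68 dB
Step 2: TL = 20*log10(2707) = 68.65 dB
Step 3: DI = 10*log10(34) = 15.31 dB
Step 4: SE = SL - TL - NL + DI - DT = 205.68 - 68.65 - 93 + 15.31 - 17 = 42.34

42.34 dB


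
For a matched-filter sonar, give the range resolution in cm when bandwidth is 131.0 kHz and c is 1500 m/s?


0.57 cm


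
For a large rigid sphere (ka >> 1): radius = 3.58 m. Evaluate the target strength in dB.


TS = 10*log10(3.58^2 / 4) = 10*log10(3.2041) = 5.06

5.06 dB


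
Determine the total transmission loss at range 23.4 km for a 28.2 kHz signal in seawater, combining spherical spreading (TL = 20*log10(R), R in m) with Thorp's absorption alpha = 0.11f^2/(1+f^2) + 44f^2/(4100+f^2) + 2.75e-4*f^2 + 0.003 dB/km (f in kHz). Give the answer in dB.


Step 1 (Thorp): alpha = 0.11*795.24/(1+795.24) + 44*795.24/(4100+795.24) + 2.75e-4*795.24 + 0.003 = 7.4794 dB/km
Step 2: TL_spread = 20*log10(23400) = 87.38 dB
Step 3: TL_abs = alpha*R = 7.4794 * 23.4 = 175.02 dB
Step 4: TL_total = 87.38 + 175.02 = 262.4

262.4 dB


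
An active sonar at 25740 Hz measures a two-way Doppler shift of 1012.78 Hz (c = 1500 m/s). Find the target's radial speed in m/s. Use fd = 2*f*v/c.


29.51 m/s


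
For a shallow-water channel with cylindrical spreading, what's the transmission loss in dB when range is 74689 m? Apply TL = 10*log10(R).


TL = 10*log10(74689) = 48.73

48.73 dB


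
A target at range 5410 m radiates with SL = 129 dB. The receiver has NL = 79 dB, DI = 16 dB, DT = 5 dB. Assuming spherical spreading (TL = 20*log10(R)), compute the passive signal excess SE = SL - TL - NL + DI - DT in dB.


Step 1: TL = 20*log10(5410) = 74.66 dB
Step 2: SE = 129 - 74.66 - 79 + 16 - 5 = -13.66

-13.66 dB


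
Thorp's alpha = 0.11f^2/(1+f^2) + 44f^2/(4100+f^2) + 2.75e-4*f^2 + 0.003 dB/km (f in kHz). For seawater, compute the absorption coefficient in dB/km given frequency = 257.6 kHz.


f^2 = 66357.76
alpha = 0.11*66357.76/(1+66357.76) + 44*66357.76/(4100+66357.76) + 2.75e-4*66357.76 + 0.003 = 59.801

59.801 dB/km


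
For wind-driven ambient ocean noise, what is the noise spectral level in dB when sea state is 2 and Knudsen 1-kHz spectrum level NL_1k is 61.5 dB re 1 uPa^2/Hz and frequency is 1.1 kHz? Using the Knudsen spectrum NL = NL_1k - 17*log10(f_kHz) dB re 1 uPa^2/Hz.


60.8 dB


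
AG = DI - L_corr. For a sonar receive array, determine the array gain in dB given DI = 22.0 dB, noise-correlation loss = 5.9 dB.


AG = DI - L_corr = 22.0 - 5.9 = 16.1

16.1 dB


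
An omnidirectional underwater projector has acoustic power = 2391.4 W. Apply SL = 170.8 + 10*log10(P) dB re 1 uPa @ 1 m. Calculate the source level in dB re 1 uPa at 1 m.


204.59 dB


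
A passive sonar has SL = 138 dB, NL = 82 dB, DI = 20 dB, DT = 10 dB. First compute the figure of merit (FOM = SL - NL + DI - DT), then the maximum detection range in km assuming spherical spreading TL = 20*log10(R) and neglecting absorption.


Step 1: FOM = SL - NL + DI - DT = 138 - 82 + 20 - 10 = 66 dB
Step 2: at max range FOM = TL = 20*log10(R), so R = 10^(66/20) = 1995.26 m = 2.0 km

2.0 km


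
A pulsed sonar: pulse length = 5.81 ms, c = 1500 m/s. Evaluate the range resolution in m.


dR = c*tau/2 = 1500 * 5.81e-3 / 2 = 4.3575

4.3575 m


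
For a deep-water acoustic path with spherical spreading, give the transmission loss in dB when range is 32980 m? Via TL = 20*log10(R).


90.37 dB


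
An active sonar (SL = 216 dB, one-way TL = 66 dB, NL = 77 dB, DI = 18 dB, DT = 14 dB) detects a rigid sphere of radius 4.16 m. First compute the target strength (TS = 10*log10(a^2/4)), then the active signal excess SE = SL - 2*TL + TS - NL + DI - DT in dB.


Step 1: TS = 10*log10(4.16^2/4) = 6.36 dB
Step 2: SE = SL - 2*TL + TS - NL + DI - DT = 216 - 2*66 + (6.36) - 77 + 18 - 14 = 17.36

17.36 dB


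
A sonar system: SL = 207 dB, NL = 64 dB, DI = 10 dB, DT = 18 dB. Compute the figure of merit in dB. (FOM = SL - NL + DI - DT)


FOM = SL - NL + DI - DT = 207 - 64 + 10 - 18 = 135

135 dB


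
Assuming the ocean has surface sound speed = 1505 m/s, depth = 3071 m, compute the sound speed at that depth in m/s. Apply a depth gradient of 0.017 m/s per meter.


c = 1505 + 0.017 * 3071 = 1557.207

1557.207 m/s


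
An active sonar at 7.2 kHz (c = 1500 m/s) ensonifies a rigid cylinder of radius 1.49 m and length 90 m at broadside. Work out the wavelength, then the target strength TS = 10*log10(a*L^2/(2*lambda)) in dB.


Step 1: lambda = c/f = 1500/7200 = 0.20833 m
Step 2: TS = 10*log10(a*L^2/(2*lambda)) = 10*log10(1.49*90^2/(2*0.20833)) = 44.62

44.62 dB


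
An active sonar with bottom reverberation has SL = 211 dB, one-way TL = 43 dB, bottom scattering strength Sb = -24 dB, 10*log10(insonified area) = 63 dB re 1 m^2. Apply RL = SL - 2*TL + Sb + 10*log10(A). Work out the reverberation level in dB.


RL = SL - 2*TL + Sb + 10*log10(A) = 211 - 2*43 + (-24) + 63 = 164

164 dB


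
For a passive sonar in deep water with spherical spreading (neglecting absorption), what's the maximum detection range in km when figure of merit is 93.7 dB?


At max range FOM = TL, so 20*log10(R) = 93.7
R = 10^(93.7/20) = 48417.24 m = 48.42 km

48.42 km


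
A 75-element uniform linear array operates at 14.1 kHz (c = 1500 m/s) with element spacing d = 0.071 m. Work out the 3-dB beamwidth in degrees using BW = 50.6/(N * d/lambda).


Step 1: lambda = 1500/14100 = 0.10638 m
Step 2: d/lambda = 0.071/0.10638 = 0.6674
Step 3: BW = 50.6/(N * d/lambda) = 50.6/(75 * 0.6674) = 1.01

1.01 deg


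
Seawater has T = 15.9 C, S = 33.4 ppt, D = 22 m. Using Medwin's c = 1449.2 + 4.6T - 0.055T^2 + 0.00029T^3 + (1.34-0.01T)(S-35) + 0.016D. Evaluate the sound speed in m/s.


c = 1449.2 + 4.6*15.9 - 0.055*15.9^2 + 0.00029*15.9^3 + (1.34 - 0.01*15.9)*(33.4 - 35) + 0.016*22 = 1508.06

1508.06 m/s


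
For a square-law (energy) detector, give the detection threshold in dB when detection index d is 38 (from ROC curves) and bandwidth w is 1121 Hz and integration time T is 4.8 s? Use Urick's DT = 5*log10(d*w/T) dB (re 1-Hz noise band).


DT = 5*log10(d*w/T) = 5*log10(38 * 1121 / 4.8) = 5*log10(8874.58) = 19.74

19.74 dB


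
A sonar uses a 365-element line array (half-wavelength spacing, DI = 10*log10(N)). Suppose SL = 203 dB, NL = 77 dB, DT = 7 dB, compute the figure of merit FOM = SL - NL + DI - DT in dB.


Step 1: DI = 10*log10(365) = 25.62 dB
Step 2: FOM = SL - NL + DI - DT = 203 - 77 + 25.62 - 7 = 144.62

144.62 dB


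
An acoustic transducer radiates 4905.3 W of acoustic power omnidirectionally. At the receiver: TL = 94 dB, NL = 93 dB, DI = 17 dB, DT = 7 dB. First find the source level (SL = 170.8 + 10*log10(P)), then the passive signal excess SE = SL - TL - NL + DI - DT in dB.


Step 1: SL = 170.8 + 10*log10(4905.3) = 207.71 dB
Step 2: SE = SL - TL - NL + DI - DT = 207.71 - 94 - 93 + 17 - 7 = 30.71

30.71 dB


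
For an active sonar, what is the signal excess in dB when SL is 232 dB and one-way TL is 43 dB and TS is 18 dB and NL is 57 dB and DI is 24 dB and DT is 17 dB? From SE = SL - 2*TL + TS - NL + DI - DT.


114 dB


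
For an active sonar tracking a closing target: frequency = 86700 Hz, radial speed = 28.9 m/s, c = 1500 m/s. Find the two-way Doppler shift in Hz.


fd = 2*f*v/c = 2 * 86700 * 28.9 / 1500 = 3340.84

3340.84 Hz


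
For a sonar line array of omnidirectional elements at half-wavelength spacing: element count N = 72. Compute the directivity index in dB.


DI = 10*log10(72) = 18.57

18.57 dB


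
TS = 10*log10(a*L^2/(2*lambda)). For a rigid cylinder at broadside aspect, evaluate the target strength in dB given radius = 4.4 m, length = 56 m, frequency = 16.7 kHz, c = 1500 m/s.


lambda = 1500/16700 = 0.08982 m
TS = 10*log10(4.4*56^2/(2*0.08982)) = 48.85

48.85 dB


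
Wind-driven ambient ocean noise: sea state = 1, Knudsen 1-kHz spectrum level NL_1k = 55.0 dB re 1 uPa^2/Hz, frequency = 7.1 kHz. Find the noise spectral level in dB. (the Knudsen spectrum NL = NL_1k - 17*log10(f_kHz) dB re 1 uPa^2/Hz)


NL = NL_1k - 17*log10(f_kHz) = 55.0 - 17*log10(7.1) = 55.0 - (14.47) = 40.53

40.53 dB


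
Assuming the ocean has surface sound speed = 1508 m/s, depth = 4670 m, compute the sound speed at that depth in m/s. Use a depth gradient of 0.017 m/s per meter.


c = 1508 + 0.017 * 4670 = 1587.39

1587.39 m/s


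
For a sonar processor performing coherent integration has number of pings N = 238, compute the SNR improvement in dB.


23.77 dB


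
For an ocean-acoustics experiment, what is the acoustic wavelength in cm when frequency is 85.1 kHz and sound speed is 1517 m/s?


lambda = c/f = 1517 / 85100 = 0.0178 m = 1.78 cm

1.78 cm


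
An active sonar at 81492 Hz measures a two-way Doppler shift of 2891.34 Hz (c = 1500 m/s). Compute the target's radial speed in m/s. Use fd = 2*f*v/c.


26.61 m/s


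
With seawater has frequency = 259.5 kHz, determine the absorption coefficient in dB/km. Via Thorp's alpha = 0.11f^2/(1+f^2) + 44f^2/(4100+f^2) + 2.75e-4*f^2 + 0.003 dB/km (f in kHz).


f^2 = 67340.25
alpha = 0.11*67340.25/(1+67340.25) + 44*67340.25/(4100+67340.25) + 2.75e-4*67340.25 + 0.003 = 60.106

60.106 dB/km


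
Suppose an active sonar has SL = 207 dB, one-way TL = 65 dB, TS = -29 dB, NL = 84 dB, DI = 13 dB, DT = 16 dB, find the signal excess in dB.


SE = SL - 2*TL + TS - NL + DI - DT = 207 - 2*65 + (-29) - 84 + 13 - 16 = -39

-39 dB


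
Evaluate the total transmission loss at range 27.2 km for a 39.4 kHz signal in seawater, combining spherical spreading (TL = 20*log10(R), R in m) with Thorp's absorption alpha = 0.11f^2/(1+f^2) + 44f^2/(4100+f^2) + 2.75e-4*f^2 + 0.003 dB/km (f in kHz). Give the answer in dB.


432.06 dB
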